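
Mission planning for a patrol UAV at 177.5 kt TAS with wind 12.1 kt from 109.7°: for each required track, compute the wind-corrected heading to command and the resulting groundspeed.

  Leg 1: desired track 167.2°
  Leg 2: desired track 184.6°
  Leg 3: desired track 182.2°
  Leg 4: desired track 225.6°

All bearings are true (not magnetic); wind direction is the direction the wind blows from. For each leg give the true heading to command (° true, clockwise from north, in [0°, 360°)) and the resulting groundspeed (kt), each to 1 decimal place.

Leg 1: heading=163.9°, groundspeed=170.7 kt
Leg 2: heading=180.8°, groundspeed=174.0 kt
Leg 3: heading=178.5°, groundspeed=173.5 kt
Leg 4: heading=222.1°, groundspeed=182.5 kt

Leg 1: desired track 167.2°; wind correction -3.3° → command heading 163.9°, groundspeed 170.7 kt
Leg 2: desired track 184.6°; wind correction -3.8° → command heading 180.8°, groundspeed 174.0 kt
Leg 3: desired track 182.2°; wind correction -3.7° → command heading 178.5°, groundspeed 173.5 kt
Leg 4: desired track 225.6°; wind correction -3.5° → command heading 222.1°, groundspeed 182.5 kt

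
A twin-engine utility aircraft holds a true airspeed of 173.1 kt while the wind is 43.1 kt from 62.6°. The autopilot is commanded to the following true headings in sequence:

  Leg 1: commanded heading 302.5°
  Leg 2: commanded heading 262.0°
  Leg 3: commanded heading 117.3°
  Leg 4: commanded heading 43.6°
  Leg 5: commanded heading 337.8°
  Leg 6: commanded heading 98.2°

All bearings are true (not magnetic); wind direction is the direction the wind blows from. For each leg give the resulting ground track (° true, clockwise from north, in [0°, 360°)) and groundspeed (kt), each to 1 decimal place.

Leg 1: track=291.7°, groundspeed=198.3 kt
Leg 2: track=258.2°, groundspeed=214.2 kt
Leg 3: track=130.7°, groundspeed=152.3 kt
Leg 4: track=37.5°, groundspeed=133.1 kt
Leg 5: track=323.6°, groundspeed=174.6 kt
Leg 6: track=108.5°, groundspeed=140.3 kt

Leg 1: heading 302.5°; drift -10.8° → track 291.7°, groundspeed 198.3 kt
Leg 2: heading 262.0°; drift -3.8° → track 258.2°, groundspeed 214.2 kt
Leg 3: heading 117.3°; drift +13.4° → track 130.7°, groundspeed 152.3 kt
Leg 4: heading 43.6°; drift -6.1° → track 37.5°, groundspeed 133.1 kt
Leg 5: heading 337.8°; drift -14.2° → track 323.6°, groundspeed 174.6 kt
Leg 6: heading 98.2°; drift +10.3° → track 108.5°, groundspeed 140.3 kt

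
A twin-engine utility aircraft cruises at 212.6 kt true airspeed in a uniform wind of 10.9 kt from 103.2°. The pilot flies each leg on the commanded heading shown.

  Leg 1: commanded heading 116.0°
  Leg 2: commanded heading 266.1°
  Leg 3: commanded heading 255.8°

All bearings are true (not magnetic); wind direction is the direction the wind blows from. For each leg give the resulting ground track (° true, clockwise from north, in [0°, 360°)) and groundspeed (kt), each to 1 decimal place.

Leg 1: heading 116.0°; drift +0.7° → track 116.7°, groundspeed 202.0 kt
Leg 2: heading 266.1°; drift +0.8° → track 266.9°, groundspeed 223.0 kt
Leg 3: heading 255.8°; drift +1.3° → track 257.1°, groundspeed 222.3 kt

Leg 1: track=116.7°, groundspeed=202.0 kt
Leg 2: track=266.9°, groundspeed=223.0 kt
Leg 3: track=257.1°, groundspeed=222.3 kt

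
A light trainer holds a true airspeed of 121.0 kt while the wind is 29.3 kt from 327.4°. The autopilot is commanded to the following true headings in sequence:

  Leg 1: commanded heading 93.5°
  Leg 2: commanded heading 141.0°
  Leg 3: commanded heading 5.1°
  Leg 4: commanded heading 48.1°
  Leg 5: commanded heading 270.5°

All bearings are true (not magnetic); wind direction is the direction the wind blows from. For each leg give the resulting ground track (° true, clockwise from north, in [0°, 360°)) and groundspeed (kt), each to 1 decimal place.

Leg 1: heading 93.5°; drift +9.7° → track 103.2°, groundspeed 140.3 kt
Leg 2: heading 141.0°; drift +1.2° → track 142.2°, groundspeed 150.2 kt
Leg 3: heading 5.1°; drift +10.4° → track 15.5°, groundspeed 99.4 kt
Leg 4: heading 48.1°; drift +14.0° → track 62.1°, groundspeed 119.8 kt
Leg 5: heading 270.5°; drift -13.2° → track 257.3°, groundspeed 107.8 kt

Leg 1: track=103.2°, groundspeed=140.3 kt
Leg 2: track=142.2°, groundspeed=150.2 kt
Leg 3: track=15.5°, groundspeed=99.4 kt
Leg 4: track=62.1°, groundspeed=119.8 kt
Leg 5: track=257.3°, groundspeed=107.8 kt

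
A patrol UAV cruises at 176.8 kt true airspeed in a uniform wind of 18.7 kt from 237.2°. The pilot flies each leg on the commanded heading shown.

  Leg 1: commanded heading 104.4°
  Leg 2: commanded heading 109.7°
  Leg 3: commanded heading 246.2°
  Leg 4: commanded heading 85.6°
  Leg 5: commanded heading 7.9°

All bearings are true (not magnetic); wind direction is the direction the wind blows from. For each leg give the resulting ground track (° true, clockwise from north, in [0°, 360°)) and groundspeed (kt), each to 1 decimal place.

Leg 1: heading 104.4°; drift -4.1° → track 100.3°, groundspeed 190.0 kt
Leg 2: heading 109.7°; drift -4.5° → track 105.2°, groundspeed 188.8 kt
Leg 3: heading 246.2°; drift +1.1° → track 247.3°, groundspeed 158.4 kt
Leg 4: heading 85.6°; drift -2.6° → track 83.0°, groundspeed 193.5 kt
Leg 5: heading 7.9°; drift +4.3° → track 12.2°, groundspeed 189.5 kt

Leg 1: track=100.3°, groundspeed=190.0 kt
Leg 2: track=105.2°, groundspeed=188.8 kt
Leg 3: track=247.3°, groundspeed=158.4 kt
Leg 4: track=83.0°, groundspeed=193.5 kt
Leg 5: track=12.2°, groundspeed=189.5 kt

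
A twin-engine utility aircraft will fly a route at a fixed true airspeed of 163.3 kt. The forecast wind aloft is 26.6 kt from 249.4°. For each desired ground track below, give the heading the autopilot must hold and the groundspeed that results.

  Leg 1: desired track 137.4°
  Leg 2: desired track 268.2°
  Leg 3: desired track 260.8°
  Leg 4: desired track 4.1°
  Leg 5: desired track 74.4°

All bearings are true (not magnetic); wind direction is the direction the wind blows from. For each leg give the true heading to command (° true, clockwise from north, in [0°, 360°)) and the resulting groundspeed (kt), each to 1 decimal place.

Leg 1: heading=146.1°, groundspeed=171.4 kt
Leg 2: heading=265.2°, groundspeed=137.9 kt
Leg 3: heading=259.0°, groundspeed=137.1 kt
Leg 4: heading=355.6°, groundspeed=172.6 kt
Leg 5: heading=75.2°, groundspeed=189.8 kt

Leg 1: desired track 137.4°; wind correction +8.7° → command heading 146.1°, groundspeed 171.4 kt
Leg 2: desired track 268.2°; wind correction -3.0° → command heading 265.2°, groundspeed 137.9 kt
Leg 3: desired track 260.8°; wind correction -1.8° → command heading 259.0°, groundspeed 137.1 kt
Leg 4: desired track 4.1°; wind correction -8.5° → command heading 355.6°, groundspeed 172.6 kt
Leg 5: desired track 74.4°; wind correction +0.8° → command heading 75.2°, groundspeed 189.8 kt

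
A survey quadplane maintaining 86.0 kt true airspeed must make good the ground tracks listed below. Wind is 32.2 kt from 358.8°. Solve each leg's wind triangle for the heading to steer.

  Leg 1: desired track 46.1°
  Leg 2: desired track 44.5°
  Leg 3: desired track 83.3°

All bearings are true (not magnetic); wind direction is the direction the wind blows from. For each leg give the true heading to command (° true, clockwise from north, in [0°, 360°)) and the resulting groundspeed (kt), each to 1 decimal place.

Leg 1: heading=30.1°, groundspeed=60.8 kt
Leg 2: heading=29.0°, groundspeed=60.4 kt
Leg 3: heading=61.4°, groundspeed=76.7 kt

Leg 1: desired track 46.1°; wind correction -16.0° → command heading 30.1°, groundspeed 60.8 kt
Leg 2: desired track 44.5°; wind correction -15.5° → command heading 29.0°, groundspeed 60.4 kt
Leg 3: desired track 83.3°; wind correction -21.9° → command heading 61.4°, groundspeed 76.7 kt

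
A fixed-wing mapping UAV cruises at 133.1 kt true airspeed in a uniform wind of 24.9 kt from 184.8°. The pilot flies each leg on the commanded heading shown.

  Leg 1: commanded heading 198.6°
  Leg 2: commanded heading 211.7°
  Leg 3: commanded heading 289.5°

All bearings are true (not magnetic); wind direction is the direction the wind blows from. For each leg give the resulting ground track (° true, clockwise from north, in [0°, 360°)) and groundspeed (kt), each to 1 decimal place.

Leg 1: track=201.7°, groundspeed=109.1 kt
Leg 2: track=217.5°, groundspeed=111.5 kt
Leg 3: track=299.3°, groundspeed=141.5 kt

Leg 1: heading 198.6°; drift +3.1° → track 201.7°, groundspeed 109.1 kt
Leg 2: heading 211.7°; drift +5.8° → track 217.5°, groundspeed 111.5 kt
Leg 3: heading 289.5°; drift +9.8° → track 299.3°, groundspeed 141.5 kt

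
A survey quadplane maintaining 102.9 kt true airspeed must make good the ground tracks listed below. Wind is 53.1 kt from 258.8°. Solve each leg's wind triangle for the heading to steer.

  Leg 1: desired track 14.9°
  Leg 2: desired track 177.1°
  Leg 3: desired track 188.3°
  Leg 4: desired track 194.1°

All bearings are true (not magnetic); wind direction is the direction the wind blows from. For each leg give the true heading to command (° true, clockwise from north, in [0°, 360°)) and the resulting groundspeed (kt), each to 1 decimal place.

Leg 1: desired track 14.9°; wind correction -27.6° → command heading 347.3°, groundspeed 114.5 kt
Leg 2: desired track 177.1°; wind correction +30.7° → command heading 207.8°, groundspeed 80.8 kt
Leg 3: desired track 188.3°; wind correction +29.1° → command heading 217.4°, groundspeed 72.2 kt
Leg 4: desired track 194.1°; wind correction +27.8° → command heading 221.9°, groundspeed 68.3 kt

Leg 1: heading=347.3°, groundspeed=114.5 kt
Leg 2: heading=207.8°, groundspeed=80.8 kt
Leg 3: heading=217.4°, groundspeed=72.2 kt
Leg 4: heading=221.9°, groundspeed=68.3 kt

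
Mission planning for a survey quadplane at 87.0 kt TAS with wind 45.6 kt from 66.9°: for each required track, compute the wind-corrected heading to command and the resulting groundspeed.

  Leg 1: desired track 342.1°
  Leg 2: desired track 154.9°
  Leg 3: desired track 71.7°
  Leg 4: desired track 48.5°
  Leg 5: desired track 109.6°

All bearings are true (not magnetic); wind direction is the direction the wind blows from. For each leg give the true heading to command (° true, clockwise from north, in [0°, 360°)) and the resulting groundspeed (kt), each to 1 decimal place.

Leg 1: desired track 342.1°; wind correction +31.5° → command heading 13.6°, groundspeed 70.1 kt
Leg 2: desired track 154.9°; wind correction -31.6° → command heading 123.3°, groundspeed 72.5 kt
Leg 3: desired track 71.7°; wind correction -2.5° → command heading 69.2°, groundspeed 41.5 kt
Leg 4: desired track 48.5°; wind correction +9.5° → command heading 58.0°, groundspeed 42.5 kt
Leg 5: desired track 109.6°; wind correction -20.8° → command heading 88.8°, groundspeed 47.8 kt

Leg 1: heading=13.6°, groundspeed=70.1 kt
Leg 2: heading=123.3°, groundspeed=72.5 kt
Leg 3: heading=69.2°, groundspeed=41.5 kt
Leg 4: heading=58.0°, groundspeed=42.5 kt
Leg 5: heading=88.8°, groundspeed=47.8 kt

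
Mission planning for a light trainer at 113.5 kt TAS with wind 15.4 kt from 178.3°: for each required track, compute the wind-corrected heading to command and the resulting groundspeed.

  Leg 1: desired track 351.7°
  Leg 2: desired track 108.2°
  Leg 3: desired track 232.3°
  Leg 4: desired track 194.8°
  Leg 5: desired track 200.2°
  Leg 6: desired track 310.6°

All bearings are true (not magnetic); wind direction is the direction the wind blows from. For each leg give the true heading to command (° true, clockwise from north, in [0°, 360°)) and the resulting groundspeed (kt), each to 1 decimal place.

Leg 1: desired track 351.7°; wind correction -0.9° → command heading 350.8°, groundspeed 128.8 kt
Leg 2: desired track 108.2°; wind correction +7.3° → command heading 115.5°, groundspeed 107.3 kt
Leg 3: desired track 232.3°; wind correction -6.3° → command heading 226.0°, groundspeed 103.8 kt
Leg 4: desired track 194.8°; wind correction -2.2° → command heading 192.6°, groundspeed 98.6 kt
Leg 5: desired track 200.2°; wind correction -2.9° → command heading 197.3°, groundspeed 99.1 kt
Leg 6: desired track 310.6°; wind correction -5.8° → command heading 304.8°, groundspeed 123.3 kt

Leg 1: heading=350.8°, groundspeed=128.8 kt
Leg 2: heading=115.5°, groundspeed=107.3 kt
Leg 3: heading=226.0°, groundspeed=103.8 kt
Leg 4: heading=192.6°, groundspeed=98.6 kt
Leg 5: heading=197.3°, groundspeed=99.1 kt
Leg 6: heading=304.8°, groundspeed=123.3 kt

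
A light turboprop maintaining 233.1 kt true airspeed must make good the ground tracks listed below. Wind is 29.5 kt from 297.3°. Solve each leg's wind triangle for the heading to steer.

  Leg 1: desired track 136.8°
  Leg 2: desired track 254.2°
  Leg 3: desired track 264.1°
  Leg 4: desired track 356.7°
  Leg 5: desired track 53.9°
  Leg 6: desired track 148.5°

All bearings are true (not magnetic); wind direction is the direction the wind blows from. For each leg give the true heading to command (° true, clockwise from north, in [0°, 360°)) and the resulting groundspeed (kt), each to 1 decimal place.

Leg 1: desired track 136.8°; wind correction +2.4° → command heading 139.2°, groundspeed 260.7 kt
Leg 2: desired track 254.2°; wind correction +5.0° → command heading 259.2°, groundspeed 210.7 kt
Leg 3: desired track 264.1°; wind correction +4.0° → command heading 268.1°, groundspeed 207.9 kt
Leg 4: desired track 356.7°; wind correction -6.3° → command heading 350.4°, groundspeed 216.7 kt
Leg 5: desired track 53.9°; wind correction -6.5° → command heading 47.4°, groundspeed 244.8 kt
Leg 6: desired track 148.5°; wind correction +3.8° → command heading 152.3°, groundspeed 257.8 kt

Leg 1: heading=139.2°, groundspeed=260.7 kt
Leg 2: heading=259.2°, groundspeed=210.7 kt
Leg 3: heading=268.1°, groundspeed=207.9 kt
Leg 4: heading=350.4°, groundspeed=216.7 kt
Leg 5: heading=47.4°, groundspeed=244.8 kt
Leg 6: heading=152.3°, groundspeed=257.8 kt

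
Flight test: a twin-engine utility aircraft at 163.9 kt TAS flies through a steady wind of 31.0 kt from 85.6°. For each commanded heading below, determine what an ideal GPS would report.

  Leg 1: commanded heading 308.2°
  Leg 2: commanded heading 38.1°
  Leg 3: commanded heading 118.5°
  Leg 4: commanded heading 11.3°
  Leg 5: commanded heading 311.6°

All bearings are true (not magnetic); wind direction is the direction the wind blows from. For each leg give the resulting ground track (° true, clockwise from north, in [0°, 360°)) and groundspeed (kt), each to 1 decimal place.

Leg 1: heading 308.2°; drift -6.4° → track 301.8°, groundspeed 187.9 kt
Leg 2: heading 38.1°; drift -9.1° → track 29.0°, groundspeed 144.8 kt
Leg 3: heading 118.5°; drift +7.0° → track 125.5°, groundspeed 138.9 kt
Leg 4: heading 11.3°; drift -10.9° → track 0.4°, groundspeed 158.3 kt
Leg 5: heading 311.6°; drift -6.9° → track 304.7°, groundspeed 186.8 kt

Leg 1: track=301.8°, groundspeed=187.9 kt
Leg 2: track=29.0°, groundspeed=144.8 kt
Leg 3: track=125.5°, groundspeed=138.9 kt
Leg 4: track=0.4°, groundspeed=158.3 kt
Leg 5: track=304.7°, groundspeed=186.8 kt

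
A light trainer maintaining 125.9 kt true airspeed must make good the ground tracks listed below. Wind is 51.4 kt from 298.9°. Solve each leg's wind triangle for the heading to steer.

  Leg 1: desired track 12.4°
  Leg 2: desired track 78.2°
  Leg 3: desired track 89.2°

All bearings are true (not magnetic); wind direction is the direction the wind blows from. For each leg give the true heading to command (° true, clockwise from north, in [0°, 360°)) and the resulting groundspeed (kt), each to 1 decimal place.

Leg 1: heading=349.4°, groundspeed=101.3 kt
Leg 2: heading=62.8°, groundspeed=160.3 kt
Leg 3: heading=77.5°, groundspeed=167.9 kt

Leg 1: desired track 12.4°; wind correction -23.0° → command heading 349.4°, groundspeed 101.3 kt
Leg 2: desired track 78.2°; wind correction -15.4° → command heading 62.8°, groundspeed 160.3 kt
Leg 3: desired track 89.2°; wind correction -11.7° → command heading 77.5°, groundspeed 167.9 kt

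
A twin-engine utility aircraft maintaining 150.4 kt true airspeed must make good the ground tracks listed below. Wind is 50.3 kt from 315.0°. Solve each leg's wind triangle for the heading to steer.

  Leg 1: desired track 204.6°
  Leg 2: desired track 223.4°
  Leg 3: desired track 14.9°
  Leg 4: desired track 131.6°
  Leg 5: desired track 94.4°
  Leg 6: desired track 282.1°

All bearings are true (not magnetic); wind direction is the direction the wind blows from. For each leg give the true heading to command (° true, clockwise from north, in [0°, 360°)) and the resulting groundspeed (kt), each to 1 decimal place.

Leg 1: desired track 204.6°; wind correction +18.3° → command heading 222.9°, groundspeed 160.4 kt
Leg 2: desired track 223.4°; wind correction +19.5° → command heading 242.9°, groundspeed 143.2 kt
Leg 3: desired track 14.9°; wind correction -16.8° → command heading 358.1°, groundspeed 118.7 kt
Leg 4: desired track 131.6°; wind correction -1.1° → command heading 130.5°, groundspeed 200.6 kt
Leg 5: desired track 94.4°; wind correction -12.6° → command heading 81.8°, groundspeed 185.0 kt
Leg 6: desired track 282.1°; wind correction +10.5° → command heading 292.6°, groundspeed 105.7 kt

Leg 1: heading=222.9°, groundspeed=160.4 kt
Leg 2: heading=242.9°, groundspeed=143.2 kt
Leg 3: heading=358.1°, groundspeed=118.7 kt
Leg 4: heading=130.5°, groundspeed=200.6 kt
Leg 5: heading=81.8°, groundspeed=185.0 kt
Leg 6: heading=292.6°, groundspeed=105.7 kt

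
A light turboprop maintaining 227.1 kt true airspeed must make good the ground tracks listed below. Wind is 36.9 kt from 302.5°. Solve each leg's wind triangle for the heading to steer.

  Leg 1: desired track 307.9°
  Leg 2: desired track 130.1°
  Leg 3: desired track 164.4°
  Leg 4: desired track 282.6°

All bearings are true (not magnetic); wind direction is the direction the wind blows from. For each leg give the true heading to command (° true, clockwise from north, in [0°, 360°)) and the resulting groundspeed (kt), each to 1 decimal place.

Leg 1: desired track 307.9°; wind correction -0.9° → command heading 307.0°, groundspeed 190.3 kt
Leg 2: desired track 130.1°; wind correction +1.2° → command heading 131.3°, groundspeed 263.6 kt
Leg 3: desired track 164.4°; wind correction +6.2° → command heading 170.6°, groundspeed 253.2 kt
Leg 4: desired track 282.6°; wind correction +3.2° → command heading 285.8°, groundspeed 192.1 kt

Leg 1: heading=307.0°, groundspeed=190.3 kt
Leg 2: heading=131.3°, groundspeed=263.6 kt
Leg 3: heading=170.6°, groundspeed=253.2 kt
Leg 4: heading=285.8°, groundspeed=192.1 kt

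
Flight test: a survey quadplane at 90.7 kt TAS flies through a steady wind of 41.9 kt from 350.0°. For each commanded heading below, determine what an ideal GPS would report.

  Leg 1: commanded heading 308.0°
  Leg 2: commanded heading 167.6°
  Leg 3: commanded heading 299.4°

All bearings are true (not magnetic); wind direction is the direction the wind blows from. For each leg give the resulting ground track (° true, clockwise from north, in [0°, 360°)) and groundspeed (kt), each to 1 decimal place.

Leg 1: track=282.8°, groundspeed=65.8 kt
Leg 2: track=168.4°, groundspeed=132.6 kt
Leg 3: track=272.6°, groundspeed=71.8 kt

Leg 1: heading 308.0°; drift -25.2° → track 282.8°, groundspeed 65.8 kt
Leg 2: heading 167.6°; drift +0.8° → track 168.4°, groundspeed 132.6 kt
Leg 3: heading 299.4°; drift -26.8° → track 272.6°, groundspeed 71.8 kt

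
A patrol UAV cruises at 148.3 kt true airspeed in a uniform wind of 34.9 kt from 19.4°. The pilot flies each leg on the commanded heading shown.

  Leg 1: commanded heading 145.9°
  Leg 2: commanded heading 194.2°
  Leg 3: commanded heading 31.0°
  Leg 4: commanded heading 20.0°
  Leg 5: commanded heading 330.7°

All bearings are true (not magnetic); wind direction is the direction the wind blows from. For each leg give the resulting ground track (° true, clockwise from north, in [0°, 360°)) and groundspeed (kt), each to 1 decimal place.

Leg 1: track=155.3°, groundspeed=171.4 kt
Leg 2: track=195.2°, groundspeed=183.1 kt
Leg 3: track=34.5°, groundspeed=114.3 kt
Leg 4: track=20.2°, groundspeed=113.4 kt
Leg 5: track=318.9°, groundspeed=128.0 kt

Leg 1: heading 145.9°; drift +9.4° → track 155.3°, groundspeed 171.4 kt
Leg 2: heading 194.2°; drift +1.0° → track 195.2°, groundspeed 183.1 kt
Leg 3: heading 31.0°; drift +3.5° → track 34.5°, groundspeed 114.3 kt
Leg 4: heading 20.0°; drift +0.2° → track 20.2°, groundspeed 113.4 kt
Leg 5: heading 330.7°; drift -11.8° → track 318.9°, groundspeed 128.0 kt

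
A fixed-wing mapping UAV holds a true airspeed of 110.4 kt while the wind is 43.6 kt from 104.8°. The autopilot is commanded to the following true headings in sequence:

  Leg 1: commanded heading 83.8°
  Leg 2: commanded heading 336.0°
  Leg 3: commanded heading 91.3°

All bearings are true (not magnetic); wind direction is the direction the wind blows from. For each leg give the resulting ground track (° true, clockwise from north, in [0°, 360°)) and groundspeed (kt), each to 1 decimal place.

Leg 1: heading 83.8°; drift -12.6° → track 71.2°, groundspeed 71.4 kt
Leg 2: heading 336.0°; drift -13.9° → track 322.1°, groundspeed 141.8 kt
Leg 3: heading 91.3°; drift -8.5° → track 82.8°, groundspeed 68.8 kt

Leg 1: track=71.2°, groundspeed=71.4 kt
Leg 2: track=322.1°, groundspeed=141.8 kt
Leg 3: track=82.8°, groundspeed=68.8 kt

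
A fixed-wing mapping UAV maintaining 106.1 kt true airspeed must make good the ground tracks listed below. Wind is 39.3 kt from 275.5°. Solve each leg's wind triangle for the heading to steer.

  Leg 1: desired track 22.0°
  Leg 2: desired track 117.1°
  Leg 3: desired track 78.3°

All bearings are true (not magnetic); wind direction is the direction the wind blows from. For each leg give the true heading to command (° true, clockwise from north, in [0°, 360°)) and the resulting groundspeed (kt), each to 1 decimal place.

Leg 1: heading=1.2°, groundspeed=110.3 kt
Leg 2: heading=124.9°, groundspeed=141.6 kt
Leg 3: heading=72.0°, groundspeed=143.0 kt

Leg 1: desired track 22.0°; wind correction -20.8° → command heading 1.2°, groundspeed 110.3 kt
Leg 2: desired track 117.1°; wind correction +7.8° → command heading 124.9°, groundspeed 141.6 kt
Leg 3: desired track 78.3°; wind correction -6.3° → command heading 72.0°, groundspeed 143.0 kt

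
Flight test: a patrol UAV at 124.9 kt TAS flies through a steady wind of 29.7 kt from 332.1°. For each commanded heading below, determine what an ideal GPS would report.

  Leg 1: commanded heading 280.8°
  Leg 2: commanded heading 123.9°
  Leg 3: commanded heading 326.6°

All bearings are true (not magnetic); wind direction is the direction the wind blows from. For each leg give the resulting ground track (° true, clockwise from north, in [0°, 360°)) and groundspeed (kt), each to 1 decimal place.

Leg 1: track=268.5°, groundspeed=108.8 kt
Leg 2: track=129.2°, groundspeed=151.7 kt
Leg 3: track=324.9°, groundspeed=95.4 kt

Leg 1: heading 280.8°; drift -12.3° → track 268.5°, groundspeed 108.8 kt
Leg 2: heading 123.9°; drift +5.3° → track 129.2°, groundspeed 151.7 kt
Leg 3: heading 326.6°; drift -1.7° → track 324.9°, groundspeed 95.4 kt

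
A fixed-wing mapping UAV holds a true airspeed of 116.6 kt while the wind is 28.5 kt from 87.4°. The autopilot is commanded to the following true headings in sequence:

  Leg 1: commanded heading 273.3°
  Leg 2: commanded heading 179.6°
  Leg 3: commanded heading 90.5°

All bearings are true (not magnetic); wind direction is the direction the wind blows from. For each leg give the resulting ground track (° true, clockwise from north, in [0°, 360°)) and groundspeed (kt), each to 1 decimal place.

Leg 1: heading 273.3°; drift -1.2° → track 272.1°, groundspeed 145.0 kt
Leg 2: heading 179.6°; drift +13.6° → track 193.2°, groundspeed 121.1 kt
Leg 3: heading 90.5°; drift +1.0° → track 91.5°, groundspeed 88.2 kt

Leg 1: track=272.1°, groundspeed=145.0 kt
Leg 2: track=193.2°, groundspeed=121.1 kt
Leg 3: track=91.5°, groundspeed=88.2 kt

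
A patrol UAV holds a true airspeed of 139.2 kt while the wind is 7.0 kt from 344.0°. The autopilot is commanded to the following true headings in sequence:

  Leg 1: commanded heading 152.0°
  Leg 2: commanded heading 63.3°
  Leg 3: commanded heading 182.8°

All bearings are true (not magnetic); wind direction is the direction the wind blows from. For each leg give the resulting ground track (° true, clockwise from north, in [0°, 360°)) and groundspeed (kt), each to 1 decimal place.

Leg 1: heading 152.0°; drift +0.6° → track 152.6°, groundspeed 146.1 kt
Leg 2: heading 63.3°; drift +2.9° → track 66.2°, groundspeed 138.1 kt
Leg 3: heading 182.8°; drift -0.9° → track 181.9°, groundspeed 145.8 kt

Leg 1: track=152.6°, groundspeed=146.1 kt
Leg 2: track=66.2°, groundspeed=138.1 kt
Leg 3: track=181.9°, groundspeed=145.8 kt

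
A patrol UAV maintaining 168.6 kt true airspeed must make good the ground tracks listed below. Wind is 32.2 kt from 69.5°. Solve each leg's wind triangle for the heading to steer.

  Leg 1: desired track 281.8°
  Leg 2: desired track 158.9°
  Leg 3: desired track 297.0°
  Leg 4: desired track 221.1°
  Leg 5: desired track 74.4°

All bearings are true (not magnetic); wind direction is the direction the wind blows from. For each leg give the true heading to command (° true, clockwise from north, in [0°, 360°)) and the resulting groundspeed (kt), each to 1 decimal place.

Leg 1: desired track 281.8°; wind correction +5.9° → command heading 287.7°, groundspeed 194.9 kt
Leg 2: desired track 158.9°; wind correction -11.0° → command heading 147.9°, groundspeed 165.2 kt
Leg 3: desired track 297.0°; wind correction +8.1° → command heading 305.1°, groundspeed 188.7 kt
Leg 4: desired track 221.1°; wind correction -5.2° → command heading 215.9°, groundspeed 196.2 kt
Leg 5: desired track 74.4°; wind correction -0.9° → command heading 73.5°, groundspeed 136.5 kt

Leg 1: heading=287.7°, groundspeed=194.9 kt
Leg 2: heading=147.9°, groundspeed=165.2 kt
Leg 3: heading=305.1°, groundspeed=188.7 kt
Leg 4: heading=215.9°, groundspeed=196.2 kt
Leg 5: heading=73.5°, groundspeed=136.5 kt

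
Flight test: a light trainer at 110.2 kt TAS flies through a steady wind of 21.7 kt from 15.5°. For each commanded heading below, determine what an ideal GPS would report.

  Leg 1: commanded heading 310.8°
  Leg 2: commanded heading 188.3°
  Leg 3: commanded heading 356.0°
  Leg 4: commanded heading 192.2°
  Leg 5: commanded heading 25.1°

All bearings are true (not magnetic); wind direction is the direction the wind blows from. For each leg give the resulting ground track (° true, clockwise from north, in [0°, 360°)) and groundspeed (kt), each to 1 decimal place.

Leg 1: track=299.8°, groundspeed=102.8 kt
Leg 2: track=189.5°, groundspeed=131.8 kt
Leg 3: track=351.4°, groundspeed=90.0 kt
Leg 4: track=192.7°, groundspeed=131.9 kt
Leg 5: track=27.4°, groundspeed=88.9 kt

Leg 1: heading 310.8°; drift -11.0° → track 299.8°, groundspeed 102.8 kt
Leg 2: heading 188.3°; drift +1.2° → track 189.5°, groundspeed 131.8 kt
Leg 3: heading 356.0°; drift -4.6° → track 351.4°, groundspeed 90.0 kt
Leg 4: heading 192.2°; drift +0.5° → track 192.7°, groundspeed 131.9 kt
Leg 5: heading 25.1°; drift +2.3° → track 27.4°, groundspeed 88.9 kt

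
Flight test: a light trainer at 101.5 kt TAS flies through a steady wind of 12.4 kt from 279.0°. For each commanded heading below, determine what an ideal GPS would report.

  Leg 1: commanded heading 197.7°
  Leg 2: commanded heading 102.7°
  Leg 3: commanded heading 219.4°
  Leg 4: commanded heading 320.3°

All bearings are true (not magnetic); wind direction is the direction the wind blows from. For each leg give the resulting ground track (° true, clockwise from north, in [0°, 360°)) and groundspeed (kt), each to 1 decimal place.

Leg 1: heading 197.7°; drift -7.0° → track 190.7°, groundspeed 100.4 kt
Leg 2: heading 102.7°; drift -0.4° → track 102.3°, groundspeed 113.9 kt
Leg 3: heading 219.4°; drift -6.4° → track 213.0°, groundspeed 95.8 kt
Leg 4: heading 320.3°; drift +5.1° → track 325.4°, groundspeed 92.5 kt

Leg 1: track=190.7°, groundspeed=100.4 kt
Leg 2: track=102.3°, groundspeed=113.9 kt
Leg 3: track=213.0°, groundspeed=95.8 kt
Leg 4: track=325.4°, groundspeed=92.5 kt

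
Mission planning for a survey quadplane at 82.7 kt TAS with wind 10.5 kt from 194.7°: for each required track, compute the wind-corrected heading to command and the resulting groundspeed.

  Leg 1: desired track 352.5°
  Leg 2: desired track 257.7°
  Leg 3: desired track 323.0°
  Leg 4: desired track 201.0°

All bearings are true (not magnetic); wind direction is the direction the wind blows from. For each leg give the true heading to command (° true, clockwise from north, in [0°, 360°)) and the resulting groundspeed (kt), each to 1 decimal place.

Leg 1: desired track 352.5°; wind correction -2.7° → command heading 349.8°, groundspeed 92.3 kt
Leg 2: desired track 257.7°; wind correction -6.5° → command heading 251.2°, groundspeed 77.4 kt
Leg 3: desired track 323.0°; wind correction -5.7° → command heading 317.3°, groundspeed 88.8 kt
Leg 4: desired track 201.0°; wind correction -0.8° → command heading 200.2°, groundspeed 72.3 kt

Leg 1: heading=349.8°, groundspeed=92.3 kt
Leg 2: heading=251.2°, groundspeed=77.4 kt
Leg 3: heading=317.3°, groundspeed=88.8 kt
Leg 4: heading=200.2°, groundspeed=72.3 kt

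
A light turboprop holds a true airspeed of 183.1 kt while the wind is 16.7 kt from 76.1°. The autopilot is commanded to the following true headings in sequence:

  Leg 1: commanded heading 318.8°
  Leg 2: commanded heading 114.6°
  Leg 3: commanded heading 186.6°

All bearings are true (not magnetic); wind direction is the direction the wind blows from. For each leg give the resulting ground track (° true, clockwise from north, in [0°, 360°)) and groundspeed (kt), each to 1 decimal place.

Leg 1: heading 318.8°; drift -4.4° → track 314.4°, groundspeed 191.3 kt
Leg 2: heading 114.6°; drift +3.5° → track 118.1°, groundspeed 170.3 kt
Leg 3: heading 186.6°; drift +4.7° → track 191.3°, groundspeed 189.6 kt

Leg 1: track=314.4°, groundspeed=191.3 kt
Leg 2: track=118.1°, groundspeed=170.3 kt
Leg 3: track=191.3°, groundspeed=189.6 kt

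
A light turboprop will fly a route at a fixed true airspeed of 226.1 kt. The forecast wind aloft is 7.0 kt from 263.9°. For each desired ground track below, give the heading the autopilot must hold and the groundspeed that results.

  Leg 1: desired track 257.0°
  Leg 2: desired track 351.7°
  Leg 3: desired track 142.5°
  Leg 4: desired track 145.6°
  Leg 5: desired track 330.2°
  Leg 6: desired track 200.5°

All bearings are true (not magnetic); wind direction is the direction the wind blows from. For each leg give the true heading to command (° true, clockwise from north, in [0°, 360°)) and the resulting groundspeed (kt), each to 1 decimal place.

Leg 1: desired track 257.0°; wind correction +0.2° → command heading 257.2°, groundspeed 219.1 kt
Leg 2: desired track 351.7°; wind correction -1.8° → command heading 349.9°, groundspeed 225.7 kt
Leg 3: desired track 142.5°; wind correction +1.5° → command heading 144.0°, groundspeed 229.7 kt
Leg 4: desired track 145.6°; wind correction +1.6° → command heading 147.2°, groundspeed 229.3 kt
Leg 5: desired track 330.2°; wind correction -1.6° → command heading 328.6°, groundspeed 223.2 kt
Leg 6: desired track 200.5°; wind correction +1.6° → command heading 202.1°, groundspeed 222.9 kt

Leg 1: heading=257.2°, groundspeed=219.1 kt
Leg 2: heading=349.9°, groundspeed=225.7 kt
Leg 3: heading=144.0°, groundspeed=229.7 kt
Leg 4: heading=147.2°, groundspeed=229.3 kt
Leg 5: heading=328.6°, groundspeed=223.2 kt
Leg 6: heading=202.1°, groundspeed=222.9 kt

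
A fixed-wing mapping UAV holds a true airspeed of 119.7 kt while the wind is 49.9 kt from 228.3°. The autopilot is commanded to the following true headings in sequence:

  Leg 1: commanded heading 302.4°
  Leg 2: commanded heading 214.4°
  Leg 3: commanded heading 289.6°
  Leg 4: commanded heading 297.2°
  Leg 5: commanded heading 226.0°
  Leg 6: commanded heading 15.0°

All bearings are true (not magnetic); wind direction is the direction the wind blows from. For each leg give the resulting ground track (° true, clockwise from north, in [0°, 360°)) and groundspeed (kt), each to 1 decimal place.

Leg 1: heading 302.4°; drift +24.4° → track 326.8°, groundspeed 116.4 kt
Leg 2: heading 214.4°; drift -9.5° → track 204.9°, groundspeed 72.3 kt
Leg 3: heading 289.6°; drift +24.6° → track 314.2°, groundspeed 105.3 kt
Leg 4: heading 297.2°; drift +24.6° → track 321.8°, groundspeed 111.9 kt
Leg 5: heading 226.0°; drift -1.6° → track 224.4°, groundspeed 69.9 kt
Leg 6: heading 15.0°; drift +9.6° → track 24.6°, groundspeed 163.7 kt

Leg 1: track=326.8°, groundspeed=116.4 kt
Leg 2: track=204.9°, groundspeed=72.3 kt
Leg 3: track=314.2°, groundspeed=105.3 kt
Leg 4: track=321.8°, groundspeed=111.9 kt
Leg 5: track=224.4°, groundspeed=69.9 kt
Leg 6: track=24.6°, groundspeed=163.7 kt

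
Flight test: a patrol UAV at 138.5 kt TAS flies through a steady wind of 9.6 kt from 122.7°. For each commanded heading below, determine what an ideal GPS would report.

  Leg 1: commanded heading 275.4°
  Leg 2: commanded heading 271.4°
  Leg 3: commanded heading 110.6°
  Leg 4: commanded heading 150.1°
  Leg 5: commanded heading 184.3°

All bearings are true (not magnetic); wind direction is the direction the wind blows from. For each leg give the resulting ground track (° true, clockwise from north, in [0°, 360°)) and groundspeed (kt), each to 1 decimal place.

Leg 1: track=277.1°, groundspeed=147.1 kt
Leg 2: track=273.3°, groundspeed=146.8 kt
Leg 3: track=109.7°, groundspeed=129.1 kt
Leg 4: track=152.0°, groundspeed=130.1 kt
Leg 5: track=187.9°, groundspeed=134.2 kt

Leg 1: heading 275.4°; drift +1.7° → track 277.1°, groundspeed 147.1 kt
Leg 2: heading 271.4°; drift +1.9° → track 273.3°, groundspeed 146.8 kt
Leg 3: heading 110.6°; drift -0.9° → track 109.7°, groundspeed 129.1 kt
Leg 4: heading 150.1°; drift +1.9° → track 152.0°, groundspeed 130.1 kt
Leg 5: heading 184.3°; drift +3.6° → track 187.9°, groundspeed 134.2 kt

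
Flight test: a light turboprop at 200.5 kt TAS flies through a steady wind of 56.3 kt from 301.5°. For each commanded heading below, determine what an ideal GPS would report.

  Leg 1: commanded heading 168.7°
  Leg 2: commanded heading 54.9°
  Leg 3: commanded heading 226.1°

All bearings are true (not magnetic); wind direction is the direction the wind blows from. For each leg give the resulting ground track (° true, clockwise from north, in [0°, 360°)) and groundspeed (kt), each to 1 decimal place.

Leg 1: track=158.9°, groundspeed=242.3 kt
Leg 2: track=68.0°, groundspeed=228.8 kt
Leg 3: track=209.8°, groundspeed=194.1 kt

Leg 1: heading 168.7°; drift -9.8° → track 158.9°, groundspeed 242.3 kt
Leg 2: heading 54.9°; drift +13.1° → track 68.0°, groundspeed 228.8 kt
Leg 3: heading 226.1°; drift -16.3° → track 209.8°, groundspeed 194.1 kt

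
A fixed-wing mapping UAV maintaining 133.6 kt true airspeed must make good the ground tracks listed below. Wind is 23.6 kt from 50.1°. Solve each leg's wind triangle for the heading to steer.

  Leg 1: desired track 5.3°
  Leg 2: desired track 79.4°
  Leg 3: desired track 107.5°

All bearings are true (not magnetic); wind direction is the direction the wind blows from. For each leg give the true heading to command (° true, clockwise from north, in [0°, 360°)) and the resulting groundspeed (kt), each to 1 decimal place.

Leg 1: desired track 5.3°; wind correction +7.2° → command heading 12.5°, groundspeed 115.8 kt
Leg 2: desired track 79.4°; wind correction -5.0° → command heading 74.4°, groundspeed 112.5 kt
Leg 3: desired track 107.5°; wind correction -8.6° → command heading 98.9°, groundspeed 119.4 kt

Leg 1: heading=12.5°, groundspeed=115.8 kt
Leg 2: heading=74.4°, groundspeed=112.5 kt
Leg 3: heading=98.9°, groundspeed=119.4 kt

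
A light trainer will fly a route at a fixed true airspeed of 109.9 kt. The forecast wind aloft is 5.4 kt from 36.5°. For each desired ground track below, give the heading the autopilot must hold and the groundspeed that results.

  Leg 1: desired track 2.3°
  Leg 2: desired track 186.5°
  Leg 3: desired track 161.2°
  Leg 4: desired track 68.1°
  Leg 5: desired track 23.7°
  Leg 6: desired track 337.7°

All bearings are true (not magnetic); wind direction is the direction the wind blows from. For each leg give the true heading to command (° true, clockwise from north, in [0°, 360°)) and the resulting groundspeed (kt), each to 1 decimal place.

Leg 1: heading=3.9°, groundspeed=105.4 kt
Leg 2: heading=185.1°, groundspeed=114.5 kt
Leg 3: heading=158.9°, groundspeed=112.9 kt
Leg 4: heading=66.6°, groundspeed=105.3 kt
Leg 5: heading=24.3°, groundspeed=104.6 kt
Leg 6: heading=340.1°, groundspeed=107.0 kt

Leg 1: desired track 2.3°; wind correction +1.6° → command heading 3.9°, groundspeed 105.4 kt
Leg 2: desired track 186.5°; wind correction -1.4° → command heading 185.1°, groundspeed 114.5 kt
Leg 3: desired track 161.2°; wind correction -2.3° → command heading 158.9°, groundspeed 112.9 kt
Leg 4: desired track 68.1°; wind correction -1.5° → command heading 66.6°, groundspeed 105.3 kt
Leg 5: desired track 23.7°; wind correction +0.6° → command heading 24.3°, groundspeed 104.6 kt
Leg 6: desired track 337.7°; wind correction +2.4° → command heading 340.1°, groundspeed 107.0 kt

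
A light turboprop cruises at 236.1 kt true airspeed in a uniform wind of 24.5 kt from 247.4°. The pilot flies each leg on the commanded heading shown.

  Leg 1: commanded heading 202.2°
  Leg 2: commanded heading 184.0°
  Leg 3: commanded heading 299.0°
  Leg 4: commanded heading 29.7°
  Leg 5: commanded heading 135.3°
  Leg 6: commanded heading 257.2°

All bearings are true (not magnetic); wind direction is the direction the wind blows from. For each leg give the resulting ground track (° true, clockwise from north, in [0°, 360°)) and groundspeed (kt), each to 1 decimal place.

Leg 1: heading 202.2°; drift -4.5° → track 197.7°, groundspeed 219.5 kt
Leg 2: heading 184.0°; drift -5.6° → track 178.4°, groundspeed 226.2 kt
Leg 3: heading 299.0°; drift +5.0° → track 304.0°, groundspeed 221.7 kt
Leg 4: heading 29.7°; drift +3.4° → track 33.1°, groundspeed 255.9 kt
Leg 5: heading 135.3°; drift -5.3° → track 130.0°, groundspeed 246.4 kt
Leg 6: heading 257.2°; drift +1.1° → track 258.3°, groundspeed 212.0 kt

Leg 1: track=197.7°, groundspeed=219.5 kt
Leg 2: track=178.4°, groundspeed=226.2 kt
Leg 3: track=304.0°, groundspeed=221.7 kt
Leg 4: track=33.1°, groundspeed=255.9 kt
Leg 5: track=130.0°, groundspeed=246.4 kt
Leg 6: track=258.3°, groundspeed=212.0 kt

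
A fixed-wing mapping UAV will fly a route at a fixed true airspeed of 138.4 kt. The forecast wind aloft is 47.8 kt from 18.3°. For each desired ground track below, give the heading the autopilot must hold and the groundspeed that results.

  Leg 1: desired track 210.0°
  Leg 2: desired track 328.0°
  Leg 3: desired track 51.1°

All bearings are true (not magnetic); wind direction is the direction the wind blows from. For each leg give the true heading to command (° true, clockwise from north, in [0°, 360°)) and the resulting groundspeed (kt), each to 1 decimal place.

Leg 1: heading=214.0°, groundspeed=184.9 kt
Leg 2: heading=343.4°, groundspeed=102.9 kt
Leg 3: heading=40.3°, groundspeed=95.8 kt

Leg 1: desired track 210.0°; wind correction +4.0° → command heading 214.0°, groundspeed 184.9 kt
Leg 2: desired track 328.0°; wind correction +15.4° → command heading 343.4°, groundspeed 102.9 kt
Leg 3: desired track 51.1°; wind correction -10.8° → command heading 40.3°, groundspeed 95.8 kt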